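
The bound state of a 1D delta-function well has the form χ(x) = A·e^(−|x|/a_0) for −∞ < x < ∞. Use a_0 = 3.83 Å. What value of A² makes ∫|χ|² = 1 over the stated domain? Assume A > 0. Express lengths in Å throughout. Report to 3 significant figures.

We need A² ∫|f|² dx = 1, taking the integral from −∞ to ∞.
∫|χ|² dx = A²·(a_0).
Hence A² = 1/[a_0].
Substituting a_0 = 3.83 gives A² = 0.2611, so A = 0.5110.

A^2 ≈ 0.261 Å^(-1)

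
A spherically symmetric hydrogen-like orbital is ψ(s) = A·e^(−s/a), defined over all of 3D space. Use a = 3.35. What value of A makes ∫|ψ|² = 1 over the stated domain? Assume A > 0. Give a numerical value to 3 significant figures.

Normalization requires ∫|ψ|² 4πs² ds = 1, integrated from 0 to ∞.
The angular integral contributes 4π, leaving ∫₀^∞ s²|ψ|² ds.
With ∫₀^∞ s^2 e^(−αs) ds = 2!/α^3, ∫|ψ|² 4πs² ds = A²·(π·a^3).
Setting this equal to 1 gives A² = 1/(π·a^3).
With a = 3.35: A² = 0.008467 and A = 0.09201.

A ≈ 0.0920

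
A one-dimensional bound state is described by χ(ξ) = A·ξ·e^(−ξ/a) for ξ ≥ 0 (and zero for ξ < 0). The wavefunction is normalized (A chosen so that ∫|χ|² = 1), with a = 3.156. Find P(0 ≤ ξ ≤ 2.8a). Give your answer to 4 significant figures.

The probability is P = ∫ |χ|² dξ over [0, 2.8a].
The normalization integral ∫|χ|²dξ over the whole domain equals a^3/4·A², and A² cancels in the ratio.
Let u = ξ/a; then A² and the length scale cancel, so P = ∫_{0}^{2.8} u^2·e^(-2·u) du ÷ ∫_{0}^{∞} u^2·e^(-2·u) du.
With ∫ u^2·e^(-2·u) du = -(2·u^2 + 2·u + 1)·e^(-2·u)/4 + C, the region integral is 1/4 - 557·e^(-28/5)/100 and the full one is 1/4.
Taking the ratio, P = 0.91761.

P ≈ 0.9176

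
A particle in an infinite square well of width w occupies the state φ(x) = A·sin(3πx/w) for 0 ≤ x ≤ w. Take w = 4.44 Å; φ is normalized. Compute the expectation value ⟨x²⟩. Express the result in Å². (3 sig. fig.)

⟨x^2⟩ ≈ 6.46 Å^2

⟨x²⟩ = ∫ x^2 |φ|² dx over the full domain.
With ∫₀^w sin²(nπx/w) dx = w/2, since the A² factors cancel between numerator and denominator, ⟨x²⟩ = -w^2/(18·π^2) + w^2/3.
With w = 4.44, ⟨x^2⟩ = 6.460.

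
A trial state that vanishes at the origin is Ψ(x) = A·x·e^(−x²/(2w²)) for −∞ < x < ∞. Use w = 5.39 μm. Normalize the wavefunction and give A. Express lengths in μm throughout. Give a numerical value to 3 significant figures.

A ≈ 0.0849 μm^(-3/2)

We need A² ∫|f|² dx = 1, taking the integral from −∞ to ∞.
With Ψ = A·x·e^(−x²/(2w²)), the integral evaluates to A²·[√(π)·w^3/2].
Substituting w = 5.39 gives A² = 0.007206, so A = 0.08489.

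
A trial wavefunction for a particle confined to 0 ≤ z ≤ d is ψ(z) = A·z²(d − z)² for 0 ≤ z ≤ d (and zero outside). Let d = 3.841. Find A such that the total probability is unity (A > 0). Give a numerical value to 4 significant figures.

Require ∫ |ψ|² dz = 1 over the whole domain.
Expanding the polynomial and integrating term by term, with ψ = A·z²(d − z)², the integral evaluates to A²·[d^9/630].
So A² = (d^9/630)^(−1).
Plugging in d = 3.841 yields A = 0.058840.

A ≈ 0.05884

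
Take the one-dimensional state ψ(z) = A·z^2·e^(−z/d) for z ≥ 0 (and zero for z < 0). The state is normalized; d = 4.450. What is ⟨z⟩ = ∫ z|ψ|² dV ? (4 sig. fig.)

The expectation value is the |ψ|²-weighted average of z: ∫ z|ψ|² dz.
Recall ∫₀^∞ z^m e^(−z/β) dz = m!·β^(m+1), since the A² factors cancel between numerator and denominator, ⟨z⟩ = 5·d/2.
With d = 4.450, ⟨z⟩ = 11.125.

⟨z⟩ ≈ 11.13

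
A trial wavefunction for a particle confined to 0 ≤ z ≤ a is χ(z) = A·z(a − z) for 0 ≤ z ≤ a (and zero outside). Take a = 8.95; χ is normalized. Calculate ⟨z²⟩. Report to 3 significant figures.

⟨z^2⟩ ≈ 22.9

⟨z²⟩ = ∫ z^2 |χ|² dz over the full domain.
Expanding the polynomial and integrating term by term, since the A² factors cancel between numerator and denominator, ⟨z²⟩ = 2·a^2/7.
Putting a = 8.95 gives 22.89.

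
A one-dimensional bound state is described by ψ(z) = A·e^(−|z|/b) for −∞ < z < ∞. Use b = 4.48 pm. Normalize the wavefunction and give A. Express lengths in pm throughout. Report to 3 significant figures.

A ≈ 0.472 pm^(-1/2)

We need A² ∫|f|² dz = 1, taking the integral from −∞ to ∞.
Carrying out the integral gives A² · b.
Setting this equal to 1 gives A² = 1/(b).
With b = 4.48: A² = 0.2232 and A = 0.4725.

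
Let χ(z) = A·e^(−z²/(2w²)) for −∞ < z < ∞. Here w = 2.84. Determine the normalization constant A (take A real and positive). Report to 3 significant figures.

A ≈ 0.446

Require ∫ |χ|² dz = 1 over the whole domain.
∫|χ|² dz = A²·(√(π)·w).
Substituting w = 2.84 gives A² = 0.1987, so A = 0.4457.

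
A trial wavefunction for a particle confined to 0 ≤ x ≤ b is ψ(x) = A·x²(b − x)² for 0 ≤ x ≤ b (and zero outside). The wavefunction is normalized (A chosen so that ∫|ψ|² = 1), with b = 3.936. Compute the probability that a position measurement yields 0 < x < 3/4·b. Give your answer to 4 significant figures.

P ≈ 0.9511

P = ∫_{0}^{3/4·b} |ψ(x)|² dx.
The normalization integral ∫|ψ|²dx over the whole domain equals b^9/630·A², and A² cancels in the ratio.
In terms of u = x/b (A² and the length scale cancel between numerator and denominator), P = [∫_{0}^{3/4} u^4·(1 - u)^4 du] / [∫_{0}^{1} u^4·(1 - u)^4 du].
With ∫ u^4·(1 - u)^4 du = u^5·(70·u^4 - 315·u^3 + 540·u^2 - 420·u + 126)/630 + C, the region integral is ≈ 0.00150964 and the full one is 1/630.
Evaluating gives P = 0.95107.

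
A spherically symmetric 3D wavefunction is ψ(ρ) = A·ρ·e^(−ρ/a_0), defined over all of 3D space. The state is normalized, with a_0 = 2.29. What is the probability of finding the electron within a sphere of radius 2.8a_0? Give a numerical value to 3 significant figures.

P = ∫ |ψ|² 4πρ² dρ over ρ ≤ 2.8a_0.
Normalization gives A² = 1/(3·π·a_0^5).
Substituting u = ρ/a_0, A², 4π and the length scale all cancel in the ratio: P = ∫_{0}^{2.8} u^4·e^(-2·u) du / ∫_{0}^{∞} u^4·e^(-2·u) du.
An antiderivative of u^4·e^(-2·u) is -(u^4/2 + u^3 + 3·u^2/2 + 3·u/2 + 3/4)·e^(-2·u); evaluating from 0 to 2.8 gives ≈ 0.49339, while the full integral is 3/4.
The region integral divided by the full integral gives P = 0.6578.

P ≈ 0.658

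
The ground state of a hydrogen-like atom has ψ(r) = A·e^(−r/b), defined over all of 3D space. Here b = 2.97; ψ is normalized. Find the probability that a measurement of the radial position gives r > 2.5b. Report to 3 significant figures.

P ≈ 0.125

P = ∫ |ψ|² 4πr² dr over r > 2.5b.
The full normalization integral is A²·[π·b^3] = 1, fixing A².
Let u = r/b; then A², 4π and the length scale all cancel, so P = ∫_{2.5}^{∞} u^2·e^(-2·u) du ÷ ∫_{0}^{∞} u^2·e^(-2·u) du.
With ∫ u^2·e^(-2·u) du = -(2·u^2 + 2·u + 1)·e^(-2·u)/4 + C, the region integral is 37·e^(-5)/8 and the full one is 1/4.
Taking the ratio yields P = 0.1247.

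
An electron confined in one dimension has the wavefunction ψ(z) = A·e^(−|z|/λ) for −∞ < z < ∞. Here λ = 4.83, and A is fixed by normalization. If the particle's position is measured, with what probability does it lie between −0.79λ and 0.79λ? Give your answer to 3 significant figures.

P ≈ 0.794

|ψ|² is the probability density, so P = ∫_{−0.79λ}^{0.79λ} |ψ|² dz.
With A² fixed by ∫|ψ|² = 1, i.e. A² = (λ)^(−1), substitute and integrate.
By symmetry take twice the z ≥ 0 contribution in numerator and denominator; the 2's cancel. In terms of u = z/λ (A² and the length scale cancel between numerator and denominator), P = [∫_{0}^{0.79} e^(-2·u) du] / [∫_{0}^{∞} e^(-2·u) du].
Using ∫ e^(-2·u) du = -e^(-2·u)/2, the numerator is 1/2 - e^(-79/50)/2 and the denominator is 1/2.
Evaluating gives P = 0.7940.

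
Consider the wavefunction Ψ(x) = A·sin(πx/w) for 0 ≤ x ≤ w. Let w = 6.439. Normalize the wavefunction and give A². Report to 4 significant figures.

A^2 ≈ 0.3106

Normalization requires ∫|Ψ|² dx = 1, integrated from 0 to w.
Using sin²θ = (1 − cos 2θ)/2, the integral (without the A² prefactor) comes out to w/2.
Setting this equal to 1 gives A² = 1/(w/2).
Substituting w = 6.439 gives A² = 0.31061, so A = 0.55732.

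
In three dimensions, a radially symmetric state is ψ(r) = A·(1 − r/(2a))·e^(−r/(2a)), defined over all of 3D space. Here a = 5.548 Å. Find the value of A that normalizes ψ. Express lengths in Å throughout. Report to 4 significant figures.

A ≈ 0.01526 Å^(-3/2)

Require ∫ |ψ|² 4πr² dr = 1 over the whole domain.
With ∫₀^∞ r^4 e^(−αr) dr = 4!/α^5, the integral (without the A² prefactor) comes out to 8·π·a^3.
Substituting a = 5.548 gives A² = 0.00023300, so A = 0.015264.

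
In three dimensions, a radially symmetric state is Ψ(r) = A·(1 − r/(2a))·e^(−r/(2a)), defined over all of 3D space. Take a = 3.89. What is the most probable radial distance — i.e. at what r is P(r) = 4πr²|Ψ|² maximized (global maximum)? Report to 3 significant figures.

r ≈ 20.4

Set d/dr [P(r) = 4πr²|Ψ|²] = 0 and solve for r > 0.
Solving yields r = a·(√(5) + 3).
With a = 3.89, the most probable radial distance is 20.37.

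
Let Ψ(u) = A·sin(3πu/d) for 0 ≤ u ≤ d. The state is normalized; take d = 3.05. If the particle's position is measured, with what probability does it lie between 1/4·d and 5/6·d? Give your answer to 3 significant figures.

P ≈ 0.530

P = ∫_{1/4·d}^{5/6·d} |Ψ(u)|² du.
Since A² = 1/(d/2), this is the region integral divided by the full normalization integral.
Substituting t = u/d, A² and the length scale cancel in the ratio: P = ∫_{1/4}^{5/6} sin(3·π·t)^2 dt / ∫_{0}^{1} sin(3·π·t)^2 dt.
An antiderivative of sin(3·π·t)^2 is t/2 - sin(6·π·t)/(12·π); evaluating from 1/4 to 5/6 gives 7/24 - 1/(12·π), while the full integral is 1/2.
This works out to P = (-2 + 7·π)/(12·π).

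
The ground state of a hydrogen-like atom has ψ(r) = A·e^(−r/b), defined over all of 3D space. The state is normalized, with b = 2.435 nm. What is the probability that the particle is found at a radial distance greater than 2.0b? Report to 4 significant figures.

P ≈ 0.2381

Integrate the radial probability density 4πr²|ψ|² over r > 2.0b.
The full normalization integral is A²·[π·b^3] = 1, fixing A².
In terms of u = r/b (A², 4π and the length scale all cancel between numerator and denominator), P = [∫_{2.0}^{∞} u^2·e^(-2·u) du] / [∫_{0}^{∞} u^2·e^(-2·u) du].
Using ∫ u^2·e^(-2·u) du = -(2·u^2 + 2·u + 1)·e^(-2·u)/4, the numerator is 13·e^(-4)/4 and the denominator is 1/4.
This evaluates to P = 0.23810.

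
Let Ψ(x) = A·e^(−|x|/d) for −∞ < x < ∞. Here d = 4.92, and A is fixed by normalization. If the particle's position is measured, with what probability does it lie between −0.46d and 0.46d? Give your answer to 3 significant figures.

P ≈ 0.601

|Ψ|² is the probability density, so P = ∫_{−0.46d}^{0.46d} |Ψ|² dx.
Since A² = 1/(d), this is the region integral divided by the full normalization integral.
Both integrals are even about x = 0, so only the x ≥ 0 halves are needed (the factors of 2 cancel). In terms of u = x/d (A² and the length scale cancel between numerator and denominator), P = [∫_{0}^{0.46} e^(-2·u) du] / [∫_{0}^{∞} e^(-2·u) du].
An antiderivative of e^(-2·u) is -e^(-2·u)/2; evaluating from 0 to 0.46 gives 1/2 - e^(-23/25)/2, while the full integral is 1/2.
This works out to P = 0.6015.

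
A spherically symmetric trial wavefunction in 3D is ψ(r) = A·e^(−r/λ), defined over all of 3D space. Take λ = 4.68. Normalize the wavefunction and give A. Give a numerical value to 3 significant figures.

The normalization condition is ∫|ψ|² 4πr² dr = 1 from 0 to ∞.
In 3D with spherical symmetry the volume element is 4πr² dr.
Recall ∫₀^∞ r^m e^(−r/β) dr = m!·β^(m+1), with ψ = A·e^(−r/λ), the integral evaluates to A²·[π·λ^3].
Setting this equal to 1 gives A² = 1/(π·λ^3).
With λ = 4.68: A² = 0.003105 and A = 0.05573.

A ≈ 0.0557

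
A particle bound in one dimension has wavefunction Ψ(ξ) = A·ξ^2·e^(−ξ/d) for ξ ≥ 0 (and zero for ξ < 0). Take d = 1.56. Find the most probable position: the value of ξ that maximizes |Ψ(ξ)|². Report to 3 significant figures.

Differentiate |Ψ(ξ)|² with respect to ξ and set to zero.
Solving yields ξ = 2·d.
With d = 1.56, the most probable position is 3.120.

ξ ≈ 3.12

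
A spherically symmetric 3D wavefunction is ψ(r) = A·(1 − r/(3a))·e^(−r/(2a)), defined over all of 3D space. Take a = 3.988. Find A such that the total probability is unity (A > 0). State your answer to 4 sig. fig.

A ≈ 0.04338

We need A² ∫|f|² 4πr² dr = 1, taking the integral from 0 to ∞.
Recall ∫₀^∞ r^m e^(−r/β) dr = m!·β^(m+1), with ψ = A·(1 − r/(3a))·e^(−r/(2a)), the integral evaluates to A²·[8·π·a^3/3].
Hence A² = 1/[8·π·a^3/3].
Plugging in a = 3.988 yields A = 0.043382.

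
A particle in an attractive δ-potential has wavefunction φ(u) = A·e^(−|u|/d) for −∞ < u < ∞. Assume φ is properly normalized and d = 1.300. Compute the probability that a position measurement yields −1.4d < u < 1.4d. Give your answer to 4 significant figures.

P ≈ 0.9392

|φ|² is the probability density, so P = ∫_{−1.4d}^{1.4d} |φ|² du.
Since A² = 1/(d), this is the region integral divided by the full normalization integral.
Both integrals are even about u = 0, so only the u ≥ 0 halves are needed (the factors of 2 cancel). In terms of t = u/d (A² and the length scale cancel between numerator and denominator), P = [∫_{0}^{1.4} e^(-2·t) dt] / [∫_{0}^{∞} e^(-2·t) dt].
With ∫ e^(-2·t) dt = -e^(-2·t)/2 + C, the region integral is 1/2 - e^(-14/5)/2 and the full one is 1/2.
Evaluating gives P = 0.93919.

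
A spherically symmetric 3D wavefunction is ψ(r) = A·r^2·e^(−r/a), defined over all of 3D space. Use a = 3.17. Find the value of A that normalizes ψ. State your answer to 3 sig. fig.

A ≈ 0.00210

The normalization condition is ∫|ψ|² 4πr² dr = 1 from 0 to ∞.
(Spherical symmetry: dV = 4πr² dr.)
Recall ∫₀^∞ r^m e^(−r/β) dr = m!·β^(m+1), carrying out the integral gives A² · 45·π·a^7/2.
With a = 3.17: A² = 0.000004398 and A = 0.002097.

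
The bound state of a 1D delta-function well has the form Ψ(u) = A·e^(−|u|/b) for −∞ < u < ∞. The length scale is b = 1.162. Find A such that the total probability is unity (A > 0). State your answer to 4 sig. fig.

A ≈ 0.9277

The normalization condition is ∫|Ψ|² du = 1 from −∞ to ∞.
Recall ∫₀^∞ u^m e^(−u/β) du = m!·β^(m+1), ∫|Ψ|² du = A²·(b).
Substituting b = 1.162 gives A² = 0.86059, so A = 0.92768.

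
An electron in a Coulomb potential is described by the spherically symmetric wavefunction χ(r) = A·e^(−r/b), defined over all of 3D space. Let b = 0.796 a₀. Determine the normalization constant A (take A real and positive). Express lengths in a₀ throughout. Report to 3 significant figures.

Normalization requires ∫|χ|² 4πr² dr = 1, integrated from 0 to ∞.
The angular integral contributes 4π, leaving ∫₀^∞ r²|χ|² dr.
The integral (without the A² prefactor) comes out to π·b^3.
Plugging in b = 0.796 yields A = 0.7944.

A ≈ 0.794 a₀^(-3/2)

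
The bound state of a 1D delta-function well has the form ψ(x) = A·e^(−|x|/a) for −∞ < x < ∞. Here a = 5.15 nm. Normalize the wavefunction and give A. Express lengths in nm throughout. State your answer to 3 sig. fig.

A ≈ 0.441 nm^(-1/2)

The normalization condition is ∫|ψ|² dx = 1 from −∞ to ∞.
Carrying out the integral gives A² · a.
Hence A² = 1/[a].
With a = 5.15: A² = 0.1942 and A = 0.4407.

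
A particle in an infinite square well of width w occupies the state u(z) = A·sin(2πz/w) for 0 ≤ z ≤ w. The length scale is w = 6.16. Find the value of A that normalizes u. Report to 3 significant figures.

Require ∫ |u|² dz = 1 over the whole domain.
With ∫₀^w sin²(nπz/w) dz = w/2, the integral (without the A² prefactor) comes out to w/2.
Substituting w = 6.16 gives A² = 0.3247, so A = 0.5698.

A ≈ 0.570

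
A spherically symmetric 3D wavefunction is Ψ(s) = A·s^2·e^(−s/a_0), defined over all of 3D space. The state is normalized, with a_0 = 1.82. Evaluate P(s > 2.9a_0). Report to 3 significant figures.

P ≈ 0.638

P = ∫ |Ψ|² 4πs² ds over s > 2.9a_0.
The full normalization integral is A²·[45·π·a_0^7/2] = 1, fixing A².
In terms of u = s/a_0 (A², 4π and the length scale all cancel between numerator and denominator), P = [∫_{2.9}^{∞} u^6·e^(-2·u) du] / [∫_{0}^{∞} u^6·e^(-2·u) du].
An antiderivative of u^6·e^(-2·u) is -(4·u^6 + 12·u^5 + 30·u^4 + 60·u^3 + 90·u^2 + 90·u + 45)·e^(-2·u)/8; evaluating from 2.9 to ∞ gives ≈ 3.5910, while the full integral is 45/8.
The region integral divided by the full integral gives P = 0.6384.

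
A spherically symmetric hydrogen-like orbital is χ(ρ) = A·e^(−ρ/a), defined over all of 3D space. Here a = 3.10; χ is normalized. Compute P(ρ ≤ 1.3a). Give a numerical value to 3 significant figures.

With dV = 4πρ²dρ, the probability is ∫|χ|² dV over ρ ≤ 1.3a.
The full normalization integral is A²·[π·a^3] = 1, fixing A².
Substituting u = ρ/a, A², 4π and the length scale all cancel in the ratio: P = ∫_{0}^{1.3} u^2·e^(-2·u) du / ∫_{0}^{∞} u^2·e^(-2·u) du.
An antiderivative of u^2·e^(-2·u) is -(2·u^2 + 2·u + 1)·e^(-2·u)/4; evaluating from 0 to 1.3 gives 1/4 - 349·e^(-13/5)/200, while the full integral is 1/4.
This evaluates to P = 0.4816.

P ≈ 0.482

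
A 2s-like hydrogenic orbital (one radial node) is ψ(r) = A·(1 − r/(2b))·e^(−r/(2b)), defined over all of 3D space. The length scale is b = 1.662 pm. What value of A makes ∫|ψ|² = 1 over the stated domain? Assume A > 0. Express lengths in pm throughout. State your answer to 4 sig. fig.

Normalization requires ∫|ψ|² 4πr² dr = 1, integrated from 0 to ∞.
(Spherical symmetry: dV = 4πr² dr.)
Carrying out the integral gives A² · 8·π·b^3.
So A² = (8·π·b^3)^(−1).
With b = 1.662: A² = 0.0086670 and A = 0.093097.

A ≈ 0.09310 pm^(-3/2)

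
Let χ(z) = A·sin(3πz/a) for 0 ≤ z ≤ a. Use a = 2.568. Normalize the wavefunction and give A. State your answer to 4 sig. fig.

A ≈ 0.8825

Require ∫ |χ|² dz = 1 over the whole domain.
With ∫₀^a sin²(nπz/a) dz = a/2, the integral (without the A² prefactor) comes out to a/2.
Hence A² = 1/[a/2].
Substituting a = 2.568 gives A² = 0.77882, so A = 0.88251.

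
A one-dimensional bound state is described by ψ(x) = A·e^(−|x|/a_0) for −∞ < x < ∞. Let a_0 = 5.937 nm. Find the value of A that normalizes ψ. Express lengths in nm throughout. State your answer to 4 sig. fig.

A ≈ 0.4104 nm^(-1/2)

We need A² ∫|f|² dx = 1, taking the integral from −∞ to ∞.
With ∫₀^∞ x^0 e^(−αx) dx = 0!/α^1, ∫|ψ|² dx = A²·(a_0).
Plugging in a_0 = 5.937 yields A = 0.41041.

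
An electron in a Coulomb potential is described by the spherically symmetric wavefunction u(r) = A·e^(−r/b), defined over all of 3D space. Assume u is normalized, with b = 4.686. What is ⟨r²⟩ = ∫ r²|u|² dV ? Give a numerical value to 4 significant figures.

⟨r^2⟩ ≈ 65.88

By definition ⟨r²⟩ = ∫ r^2 |u(r)|² 4πr² dr.
Recall ∫₀^∞ r^m e^(−r/β) dr = m!·β^(m+1), the ratio of the moment integral to the normalization integral gives ⟨r²⟩ = 3·b^2.
Putting b = 4.686 gives 65.876.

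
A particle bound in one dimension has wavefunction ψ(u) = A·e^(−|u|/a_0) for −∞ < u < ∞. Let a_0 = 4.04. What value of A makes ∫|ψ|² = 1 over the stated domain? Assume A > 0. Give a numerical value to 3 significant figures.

A ≈ 0.498

Normalization requires ∫|ψ|² du = 1, integrated from −∞ to ∞.
Using ∫₀^∞ uⁿ e^(−αu) du = n!/αⁿ⁺¹, the integral (without the A² prefactor) comes out to a_0.
Substituting a_0 = 4.04 gives A² = 0.2475, so A = 0.4975.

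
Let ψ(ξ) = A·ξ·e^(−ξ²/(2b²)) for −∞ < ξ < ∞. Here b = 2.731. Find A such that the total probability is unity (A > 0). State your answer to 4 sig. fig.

The normalization condition is ∫|ψ|² dξ = 1 from −∞ to ∞.
Using the Gaussian integral ∫_{−∞}^{∞} e^(−αξ²) dξ = √(π/α), the integral (without the A² prefactor) comes out to √(π)·b^3/2.
So A² = (√(π)·b^3/2)^(−1).
Substituting b = 2.731 gives A² = 0.055397, so A = 0.23537.

A ≈ 0.2354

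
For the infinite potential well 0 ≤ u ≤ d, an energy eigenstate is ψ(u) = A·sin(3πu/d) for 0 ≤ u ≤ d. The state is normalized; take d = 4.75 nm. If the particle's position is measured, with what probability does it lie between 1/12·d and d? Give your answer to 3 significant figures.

The probability is P = ∫ |ψ|² du over [1/12·d, d].
Since A² = 1/(d/2), this is the region integral divided by the full normalization integral.
Substituting t = u/d, A² and the length scale cancel in the ratio: P = ∫_{1/12}^{1} sin(3·π·t)^2 dt / ∫_{0}^{1} sin(3·π·t)^2 dt.
With ∫ sin(3·π·t)^2 dt = t/2 - sin(6·π·t)/(12·π) + C, the region integral is 1/(12·π) + 11/24 and the full one is 1/2.
The result is P = (2 + 11·π)/(12·π).

P ≈ 0.970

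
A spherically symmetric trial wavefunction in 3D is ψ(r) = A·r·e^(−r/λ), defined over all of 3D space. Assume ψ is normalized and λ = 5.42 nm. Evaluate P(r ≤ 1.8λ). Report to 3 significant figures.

Integrate the radial probability density 4πr²|ψ|² over r ≤ 1.8λ.
A² is fixed by ∫₀^∞ 4πr²|ψ|² dr = 1, i.e. A² = (3·π·λ^5)^(−1).
Substituting u = r/λ, A², 4π and the length scale all cancel in the ratio: P = ∫_{0}^{1.8} u^4·e^(-2·u) du / ∫_{0}^{∞} u^4·e^(-2·u) du.
With ∫ u^4·e^(-2·u) du = -(u^4/2 + u^3 + 3·u^2/2 + 3·u/2 + 3/4)·e^(-2·u) + C, the region integral is ≈ 0.22017 and the full one is 3/4.
The region integral divided by the full integral gives P = 0.2936.

P ≈ 0.294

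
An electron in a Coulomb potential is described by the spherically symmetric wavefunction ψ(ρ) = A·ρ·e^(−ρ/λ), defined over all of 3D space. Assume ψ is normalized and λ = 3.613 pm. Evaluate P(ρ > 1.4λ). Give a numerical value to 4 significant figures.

With dV = 4πρ²dρ, the probability is ∫|ψ|² dV over ρ > 1.4λ.
The full normalization integral is A²·[3·π·λ^5] = 1, fixing A².
Substituting u = ρ/λ, A², 4π and the length scale all cancel in the ratio: P = ∫_{1.4}^{∞} u^4·e^(-2·u) du / ∫_{0}^{∞} u^4·e^(-2·u) du.
Using ∫ u^4·e^(-2·u) du = -(u^4/2 + u^3 + 3·u^2/2 + 3·u/2 + 3/4)·e^(-2·u), the numerator is ≈ 0.635757 and the denominator is 3/4.
Taking the ratio yields P = 0.84768.

P ≈ 0.8477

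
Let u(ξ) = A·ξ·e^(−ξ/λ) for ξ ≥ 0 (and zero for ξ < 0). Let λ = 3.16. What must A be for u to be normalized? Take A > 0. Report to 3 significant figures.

Require ∫ |u|² dξ = 1 over the whole domain.
Recall ∫₀^∞ ξ^m e^(−ξ/β) dξ = m!·β^(m+1), the integral (without the A² prefactor) comes out to λ^3/4.
Setting this equal to 1 gives A² = 1/(λ^3/4).
Substituting λ = 3.16 gives A² = 0.1268, so A = 0.3560.

A ≈ 0.356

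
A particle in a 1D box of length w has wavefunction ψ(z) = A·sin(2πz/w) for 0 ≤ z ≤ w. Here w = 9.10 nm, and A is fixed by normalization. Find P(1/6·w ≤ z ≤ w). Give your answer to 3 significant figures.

P = ∫_{1/6·w}^{w} |ψ(z)|² dz.
The normalization integral ∫|ψ|²dz over the whole domain equals w/2·A², and A² cancels in the ratio.
Substituting u = z/w, A² and the length scale cancel in the ratio: P = ∫_{1/6}^{1} sin(2·π·u)^2 du / ∫_{0}^{1} sin(2·π·u)^2 du.
Using ∫ sin(2·π·u)^2 du = u/2 - sin(4·π·u)/(8·π), the numerator is √(3)/(16·π) + 5/12 and the denominator is 1/2.
The result is P = √(3)/(8·π) + 5/6.

P ≈ 0.902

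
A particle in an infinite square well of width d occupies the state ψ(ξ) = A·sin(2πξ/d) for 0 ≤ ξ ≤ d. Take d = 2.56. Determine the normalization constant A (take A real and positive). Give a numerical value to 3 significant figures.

Normalization requires ∫|ψ|² dξ = 1, integrated from 0 to d.
Using sin²θ = (1 − cos 2θ)/2, the integral (without the A² prefactor) comes out to d/2.
Setting this equal to 1 gives A² = 1/(d/2).
Substituting d = 2.56 gives A² = 0.7813, so A = 0.8839.

A ≈ 0.884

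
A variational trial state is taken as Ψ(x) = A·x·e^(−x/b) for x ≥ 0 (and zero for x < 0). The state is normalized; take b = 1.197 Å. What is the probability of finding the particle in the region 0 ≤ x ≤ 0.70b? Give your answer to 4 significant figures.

|Ψ|² is the probability density, so P = ∫_{0}^{0.70b} |Ψ|² dx.
Since A² = 1/(b^3/4), this is the region integral divided by the full normalization integral.
In terms of u = x/b (A² and the length scale cancel between numerator and denominator), P = [∫_{0}^{0.70} u^2·e^(-2·u) du] / [∫_{0}^{∞} u^2·e^(-2·u) du].
An antiderivative of u^2·e^(-2·u) is -(2·u^2 + 2·u + 1)·e^(-2·u)/4; evaluating from 0 to 0.70 gives 1/4 - 169·e^(-7/5)/200, while the full integral is 1/4.
Evaluating gives P = 0.16650.

P ≈ 0.1665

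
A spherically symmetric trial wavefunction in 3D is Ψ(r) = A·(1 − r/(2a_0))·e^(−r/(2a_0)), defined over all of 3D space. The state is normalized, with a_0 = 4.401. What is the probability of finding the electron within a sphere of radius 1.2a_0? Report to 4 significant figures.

P ≈ 0.04244

Integrate the radial probability density 4πr²|Ψ|² over r ≤ 1.2a_0.
A² is fixed by ∫₀^∞ 4πr²|Ψ|² dr = 1, i.e. A² = (8·π·a_0^3)^(−1).
In terms of u = r/a_0 (A², 4π and the length scale all cancel between numerator and denominator), P = [∫_{0}^{1.2} u^2·(1 - u/2)^2·e^(-u) du] / [∫_{0}^{∞} u^2·(1 - u/2)^2·e^(-u) du].
With ∫ u^2·(1 - u/2)^2·e^(-u) du = -(u^4/4 + u^2 + 2·u + 2)·e^(-u) + C, the region integral is 2 - 3974·e^(-6/5)/625 and the full one is 2.
The region integral divided by the full integral gives P = 0.042443.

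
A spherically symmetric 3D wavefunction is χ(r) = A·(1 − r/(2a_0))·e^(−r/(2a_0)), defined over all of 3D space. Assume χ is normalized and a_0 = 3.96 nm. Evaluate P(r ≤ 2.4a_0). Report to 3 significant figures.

P ≈ 0.0541

Integrate the radial probability density 4πr²|χ|² over r ≤ 2.4a_0.
The full normalization integral is A²·[8·π·a_0^3] = 1, fixing A².
Let u = r/a_0; then A², 4π and the length scale all cancel, so P = ∫_{0}^{2.4} u^2·(1 - u/2)^2·e^(-u) du ÷ ∫_{0}^{∞} u^2·(1 - u/2)^2·e^(-u) du.
An antiderivative of u^2·(1 - u/2)^2·e^(-u) is -(u^4/4 + u^2 + 2·u + 2)·e^(-u); evaluating from 0 to 2.4 gives ≈ 0.10813, while the full integral is 2.
Taking the ratio yields P = 0.05407.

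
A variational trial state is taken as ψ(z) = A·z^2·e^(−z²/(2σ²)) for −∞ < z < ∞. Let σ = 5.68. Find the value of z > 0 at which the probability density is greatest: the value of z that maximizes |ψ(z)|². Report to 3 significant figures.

z ≈ 8.03

Set d/dz [|ψ(z)|²] = 0 and solve for z > 0.
This gives z = √(2)·σ.
With σ = 5.68, the value of z > 0 at which the probability density is greatest is 8.033.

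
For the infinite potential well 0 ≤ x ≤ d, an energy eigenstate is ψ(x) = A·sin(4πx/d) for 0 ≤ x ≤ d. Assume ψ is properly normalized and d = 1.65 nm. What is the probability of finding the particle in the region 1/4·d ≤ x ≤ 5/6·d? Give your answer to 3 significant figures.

P = ∫_{1/4·d}^{5/6·d} |ψ(x)|² dx.
Since A² = 1/(d/2), this is the region integral divided by the full normalization integral.
Let u = x/d; then A² and the length scale cancel, so P = ∫_{1/4}^{5/6} sin(4·π·u)^2 du ÷ ∫_{0}^{1} sin(4·π·u)^2 du.
Using ∫ sin(4·π·u)^2 du = u/2 - sin(4·π·u)·cos(4·π·u)/(8·π), the numerator is -√(3)/(32·π) + 7/24 and the denominator is 1/2.
This works out to P = -√(3)/(16·π) + 7/12.

P ≈ 0.549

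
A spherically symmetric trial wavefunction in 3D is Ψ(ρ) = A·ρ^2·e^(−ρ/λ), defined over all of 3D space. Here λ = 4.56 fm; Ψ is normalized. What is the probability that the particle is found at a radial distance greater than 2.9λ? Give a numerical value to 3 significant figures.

With dV = 4πρ²dρ, the probability is ∫|Ψ|² dV over ρ > 2.9λ.
Normalization gives A² = 1/(45·π·λ^7/2).
Substituting u = ρ/λ, A², 4π and the length scale all cancel in the ratio: P = ∫_{2.9}^{∞} u^6·e^(-2·u) du / ∫_{0}^{∞} u^6·e^(-2·u) du.
With ∫ u^6·e^(-2·u) du = -(4·u^6 + 12·u^5 + 30·u^4 + 60·u^3 + 90·u^2 + 90·u + 45)·e^(-2·u)/8 + C, the region integral is ≈ 3.5910 and the full one is 45/8.
The region integral divided by the full integral gives P = 0.6384.

P ≈ 0.638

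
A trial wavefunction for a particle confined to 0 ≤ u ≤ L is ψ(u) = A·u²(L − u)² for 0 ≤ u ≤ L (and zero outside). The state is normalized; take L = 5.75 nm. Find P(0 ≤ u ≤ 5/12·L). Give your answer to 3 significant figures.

P ≈ 0.302

P = ∫_{0}^{5/12·L} |ψ(u)|² du.
The normalization integral ∫|ψ|²du over the whole domain equals L^9/630·A², and A² cancels in the ratio.
Let t = u/L; then A² and the length scale cancel, so P = ∫_{0}^{5/12} t^4·(1 - t)^4 dt ÷ ∫_{0}^{1} t^4·(1 - t)^4 dt.
Using ∫ t^4·(1 - t)^4 dt = t^5·(70·t^4 - 315·t^3 + 540·t^2 - 420·t + 126)/630, the numerator is ≈ 0.00047989 and the denominator is 1/630.
Taking the ratio, P = 0.3023.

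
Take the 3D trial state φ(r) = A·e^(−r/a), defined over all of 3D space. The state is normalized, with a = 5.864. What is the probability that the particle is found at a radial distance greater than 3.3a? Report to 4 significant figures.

P ≈ 0.03997

Integrate the radial probability density 4πr²|φ|² over r > 3.3a.
The full normalization integral is A²·[π·a^3] = 1, fixing A².
Let u = r/a; then A², 4π and the length scale all cancel, so P = ∫_{3.3}^{∞} u^2·e^(-2·u) du ÷ ∫_{0}^{∞} u^2·e^(-2·u) du.
With ∫ u^2·e^(-2·u) du = -(2·u^2 + 2·u + 1)·e^(-2·u)/4 + C, the region integral is 1469·e^(-33/5)/200 and the full one is 1/4.
This evaluates to P = 0.039968.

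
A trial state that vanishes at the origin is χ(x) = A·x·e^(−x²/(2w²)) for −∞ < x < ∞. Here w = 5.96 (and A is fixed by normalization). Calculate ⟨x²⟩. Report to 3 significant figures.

⟨x²⟩ = ∫ x^2 |χ|² dx over the full domain.
Since the A² factors cancel between numerator and denominator, ⟨x²⟩ = 3·w^2/2.
With w = 5.96, ⟨x^2⟩ = 53.28.

⟨x^2⟩ ≈ 53.3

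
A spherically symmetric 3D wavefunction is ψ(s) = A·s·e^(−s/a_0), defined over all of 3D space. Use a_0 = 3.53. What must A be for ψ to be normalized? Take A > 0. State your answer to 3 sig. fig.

A ≈ 0.0139

Normalization requires ∫|ψ|² 4πs² ds = 1, integrated from 0 to ∞.
∫|ψ|² 4πs² ds = A²·(3·π·a_0^5).
Hence A² = 1/[3·π·a_0^5].
Substituting a_0 = 3.53 gives A² = 0.0001936, so A = 0.01391.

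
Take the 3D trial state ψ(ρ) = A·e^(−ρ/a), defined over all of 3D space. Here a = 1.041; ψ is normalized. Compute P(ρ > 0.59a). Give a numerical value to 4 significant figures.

P ≈ 0.8838

P = ∫ |ψ|² 4πρ² dρ over ρ > 0.59a.
A² is fixed by ∫₀^∞ 4πρ²|ψ|² dρ = 1, i.e. A² = (π·a^3)^(−1).
Substituting u = ρ/a, A², 4π and the length scale all cancel in the ratio: P = ∫_{0.59}^{∞} u^2·e^(-2·u) du / ∫_{0}^{∞} u^2·e^(-2·u) du.
An antiderivative of u^2·e^(-2·u) is -(2·u^2 + 2·u + 1)·e^(-2·u)/4; evaluating from 0.59 to ∞ gives ≈ 0.220949, while the full integral is 1/4.
This evaluates to P = 0.88380.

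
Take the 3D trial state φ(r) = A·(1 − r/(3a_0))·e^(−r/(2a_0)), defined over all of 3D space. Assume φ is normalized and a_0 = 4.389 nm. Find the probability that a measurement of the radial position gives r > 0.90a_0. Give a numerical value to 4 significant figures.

P ≈ 0.8828

Integrate the radial probability density 4πr²|φ|² over r > 0.90a_0.
The full normalization integral is A²·[8·π·a_0^3/3] = 1, fixing A².
Let u = r/a_0; then A², 4π and the length scale all cancel, so P = ∫_{0.90}^{∞} u^2·(1 - u/3)^2·e^(-u) du ÷ ∫_{0}^{∞} u^2·(1 - u/3)^2·e^(-u) du.
Using ∫ u^2·(1 - u/3)^2·e^(-u) du = (-u^4 + 2·u^3 - 3·u^2 - 6·u - 6)·e^(-u)/9, the numerator is ≈ 0.588537 and the denominator is 2/3.
The region integral divided by the full integral gives P = 0.88281.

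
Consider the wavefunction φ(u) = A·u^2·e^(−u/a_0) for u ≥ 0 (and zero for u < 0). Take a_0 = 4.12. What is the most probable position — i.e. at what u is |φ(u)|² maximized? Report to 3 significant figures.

u ≈ 8.24

Differentiate |φ(u)|² with respect to u and set to zero.
Solving yields u = 2·a_0.
With a_0 = 4.12, the most probable position is 8.240.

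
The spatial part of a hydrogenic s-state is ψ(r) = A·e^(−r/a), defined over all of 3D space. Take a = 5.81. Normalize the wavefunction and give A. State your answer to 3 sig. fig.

We need A² ∫|f|² 4πr² dr = 1, taking the integral from 0 to ∞.
The angular integral contributes 4π, leaving ∫₀^∞ r²|ψ|² dr.
Recall ∫₀^∞ r^m e^(−r/β) dr = m!·β^(m+1), carrying out the integral gives A² · π·a^3.
Hence A² = 1/[π·a^3].
With a = 5.81: A² = 0.001623 and A = 0.04029.

A ≈ 0.0403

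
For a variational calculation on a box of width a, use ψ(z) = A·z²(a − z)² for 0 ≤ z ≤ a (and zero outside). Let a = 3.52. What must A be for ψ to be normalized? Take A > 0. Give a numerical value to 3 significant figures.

The normalization condition is ∫|ψ|² dz = 1 from 0 to a.
With ψ = A·z²(a − z)², the integral evaluates to A²·[a^9/630].
Hence A² = 1/[a^9/630].
With a = 3.52: A² = 0.007594 and A = 0.08714.

A ≈ 0.0871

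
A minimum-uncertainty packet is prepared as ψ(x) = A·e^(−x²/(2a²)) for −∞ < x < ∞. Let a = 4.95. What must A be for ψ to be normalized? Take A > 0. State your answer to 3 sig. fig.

A ≈ 0.338

Normalization requires ∫|ψ|² dx = 1, integrated from −∞ to ∞.
Differentiating ∫e^(−αx²) dx = √(π/α) under α to get the higher moments, ∫|ψ|² dx = A²·(√(π)·a).
Hence A² = 1/[√(π)·a].
With a = 4.95: A² = 0.1140 and A = 0.3376.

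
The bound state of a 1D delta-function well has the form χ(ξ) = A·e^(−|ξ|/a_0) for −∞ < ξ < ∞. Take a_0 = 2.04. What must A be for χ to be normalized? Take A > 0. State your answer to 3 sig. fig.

A ≈ 0.700

We need A² ∫|f|² dξ = 1, taking the integral from −∞ to ∞.
Using ∫₀^∞ ξⁿ e^(−αξ) dξ = n!/αⁿ⁺¹, ∫|χ|² dξ = A²·(a_0).
Plugging in a_0 = 2.04 yields A = 0.7001.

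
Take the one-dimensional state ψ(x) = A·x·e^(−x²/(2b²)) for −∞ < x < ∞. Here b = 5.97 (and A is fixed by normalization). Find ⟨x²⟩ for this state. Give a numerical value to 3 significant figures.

By definition ⟨x²⟩ = ∫ x^2 |ψ(x)|² dx.
Differentiating ∫e^(−αx²) dx = √(π/α) under α to get the higher moments, evaluating both integrals, ⟨x²⟩ = 3·b^2/2.
Putting b = 5.97 gives 53.46.

⟨x^2⟩ ≈ 53.5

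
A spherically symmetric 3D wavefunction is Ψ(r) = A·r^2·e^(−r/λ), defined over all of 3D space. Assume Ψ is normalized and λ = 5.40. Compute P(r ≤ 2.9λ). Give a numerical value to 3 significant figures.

P ≈ 0.362

P = ∫ |Ψ|² 4πr² dr over r ≤ 2.9λ.
A² is fixed by ∫₀^∞ 4πr²|Ψ|² dr = 1, i.e. A² = (45·π·λ^7/2)^(−1).
Let u = r/λ; then A², 4π and the length scale all cancel, so P = ∫_{0}^{2.9} u^6·e^(-2·u) du ÷ ∫_{0}^{∞} u^6·e^(-2·u) du.
With ∫ u^6·e^(-2·u) du = -(4·u^6 + 12·u^5 + 30·u^4 + 60·u^3 + 90·u^2 + 90·u + 45)·e^(-2·u)/8 + C, the region integral is ≈ 2.0340 and the full one is 45/8.
This evaluates to P = 0.3616.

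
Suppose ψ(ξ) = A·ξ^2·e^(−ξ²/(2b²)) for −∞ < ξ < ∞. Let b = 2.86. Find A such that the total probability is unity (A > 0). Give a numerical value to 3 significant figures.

A ≈ 0.0627

Require ∫ |ψ|² dξ = 1 over the whole domain.
Differentiating ∫e^(−αξ²) dξ = √(π/α) under α to get the higher moments, ∫|ψ|² dξ = A²·(3·√(π)·b^5/4).
Setting this equal to 1 gives A² = 1/(3·√(π)·b^5/4).
Plugging in b = 2.86 yields A = 0.06270.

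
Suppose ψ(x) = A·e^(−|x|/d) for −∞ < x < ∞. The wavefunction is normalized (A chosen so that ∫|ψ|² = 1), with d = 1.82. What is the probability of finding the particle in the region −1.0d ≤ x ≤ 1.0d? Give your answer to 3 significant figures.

P ≈ 0.865

The probability is P = ∫ |ψ|² dx over [−1.0d, 1.0d].
With A² fixed by ∫|ψ|² = 1, i.e. A² = (d)^(−1), substitute and integrate.
By symmetry take twice the x ≥ 0 contribution in numerator and denominator; the 2's cancel. Substituting u = x/d, A² and the length scale cancel in the ratio: P = ∫_{0}^{1.0} e^(-2·u) du / ∫_{0}^{∞} e^(-2·u) du.
With ∫ e^(-2·u) du = -e^(-2·u)/2 + C, the region integral is 1/2 - e^(-2)/2 and the full one is 1/2.
The result is P = 0.8647.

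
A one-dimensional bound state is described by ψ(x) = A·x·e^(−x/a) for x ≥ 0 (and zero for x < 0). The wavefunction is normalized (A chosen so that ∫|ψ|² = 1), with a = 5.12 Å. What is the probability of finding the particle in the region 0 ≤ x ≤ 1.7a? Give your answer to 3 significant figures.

P ≈ 0.660

The probability is P = ∫ |ψ|² dx over [0, 1.7a].
The normalization integral ∫|ψ|²dx over the whole domain equals a^3/4·A², and A² cancels in the ratio.
Let u = x/a; then A² and the length scale cancel, so P = ∫_{0}^{1.7} u^2·e^(-2·u) du ÷ ∫_{0}^{∞} u^2·e^(-2·u) du.
With ∫ u^2·e^(-2·u) du = -(2·u^2 + 2·u + 1)·e^(-2·u)/4 + C, the region integral is 1/4 - 509·e^(-17/5)/200 and the full one is 1/4.
This works out to P = 0.6603.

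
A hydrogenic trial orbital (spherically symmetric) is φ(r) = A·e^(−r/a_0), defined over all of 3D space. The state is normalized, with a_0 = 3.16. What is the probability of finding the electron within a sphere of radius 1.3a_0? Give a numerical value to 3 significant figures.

Integrate the radial probability density 4πr²|φ|² over r ≤ 1.3a_0.
The full normalization integral is A²·[π·a_0^3] = 1, fixing A².
Let u = r/a_0; then A², 4π and the length scale all cancel, so P = ∫_{0}^{1.3} u^2·e^(-2·u) du ÷ ∫_{0}^{∞} u^2·e^(-2·u) du.
With ∫ u^2·e^(-2·u) du = -(2·u^2 + 2·u + 1)·e^(-2·u)/4 + C, the region integral is 1/4 - 349·e^(-13/5)/200 and the full one is 1/4.
This evaluates to P = 0.4816.

P ≈ 0.482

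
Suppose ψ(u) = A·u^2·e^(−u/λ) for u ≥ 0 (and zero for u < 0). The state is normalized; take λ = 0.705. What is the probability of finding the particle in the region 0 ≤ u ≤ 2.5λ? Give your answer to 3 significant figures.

|ψ|² is the probability density, so P = ∫_{0}^{2.5λ} |ψ|² du.
With A² fixed by ∫|ψ|² = 1, i.e. A² = (3·λ^5/4)^(−1), substitute and integrate.
Substituting t = u/λ, A² and the length scale cancel in the ratio: P = ∫_{0}^{2.5} t^4·e^(-2·t) dt / ∫_{0}^{∞} t^4·e^(-2·t) dt.
Using ∫ t^4·e^(-2·t) dt = -(t^4/2 + t^3 + 3·t^2/2 + 3·t/2 + 3/4)·e^(-2·t), the numerator is 3/4 - 1569·e^(-5)/32 and the denominator is 3/4.
Taking the ratio, P = 0.5595.

P ≈ 0.560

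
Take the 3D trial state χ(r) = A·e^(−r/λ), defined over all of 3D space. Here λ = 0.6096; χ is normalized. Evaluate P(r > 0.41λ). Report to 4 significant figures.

P = ∫ |χ|² 4πr² dr over r > 0.41λ.
Normalization gives A² = 1/(π·λ^3).
Substituting u = r/λ, A², 4π and the length scale all cancel in the ratio: P = ∫_{0.41}^{∞} u^2·e^(-2·u) du / ∫_{0}^{∞} u^2·e^(-2·u) du.
Using ∫ u^2·e^(-2·u) du = -(2·u^2 + 2·u + 1)·e^(-2·u)/4, the numerator is ≈ 0.237415 and the denominator is 1/4.
Taking the ratio yields P = 0.94966.

P ≈ 0.9497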